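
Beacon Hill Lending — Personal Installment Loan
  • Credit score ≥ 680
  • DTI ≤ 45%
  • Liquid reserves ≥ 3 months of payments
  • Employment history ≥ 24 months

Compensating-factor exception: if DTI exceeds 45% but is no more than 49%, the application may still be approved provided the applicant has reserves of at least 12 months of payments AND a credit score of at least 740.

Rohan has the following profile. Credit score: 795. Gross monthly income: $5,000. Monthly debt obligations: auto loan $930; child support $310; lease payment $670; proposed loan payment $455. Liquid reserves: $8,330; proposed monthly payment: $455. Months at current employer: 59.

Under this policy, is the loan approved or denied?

Credit score 795 ≥ 680 (meets base)
Total debts = (930 + 310 + 670 + 455) = 2,365. DTI: 2,365 ÷ 5,000 = 47.3%, over the 45% base limit.
Liquid reserves cover 8,330/455 = 18.3 months — ≥ 3 required
Employment 59 ≥ 24 months
47.3% falls in the override range (45%–49%), so the compensating-factor test applies.
Reserves 18.3 ≥ 12 months; credit score 795 ≥ 740.
Both override conditions satisfied; DTI exception granted.

Approved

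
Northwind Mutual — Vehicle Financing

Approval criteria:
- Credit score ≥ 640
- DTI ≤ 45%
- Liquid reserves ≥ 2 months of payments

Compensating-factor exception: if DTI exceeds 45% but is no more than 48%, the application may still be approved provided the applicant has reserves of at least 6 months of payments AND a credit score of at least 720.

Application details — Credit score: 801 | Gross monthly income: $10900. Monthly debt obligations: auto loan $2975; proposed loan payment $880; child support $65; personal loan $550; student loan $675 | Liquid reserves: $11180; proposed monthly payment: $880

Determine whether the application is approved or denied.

Credit score 801 ≥ 640 (meets base)
Total debts = (2,975 + 880 + 65 + 550 + 675) = 5,145. DTI = 5,145/10,900 = 47.2% > 45% — standard DTI limit exceeded.
Reserves: 11,180 ÷ 880 = 12.7 months (meets 2-month minimum)
47.2% falls in the override range (45%–48%), so the compensating-factor test applies.
Override check — reserves: 12.7 mo (ok); score: 801 (ok).
Both compensating conditions met → exception applies.

Approved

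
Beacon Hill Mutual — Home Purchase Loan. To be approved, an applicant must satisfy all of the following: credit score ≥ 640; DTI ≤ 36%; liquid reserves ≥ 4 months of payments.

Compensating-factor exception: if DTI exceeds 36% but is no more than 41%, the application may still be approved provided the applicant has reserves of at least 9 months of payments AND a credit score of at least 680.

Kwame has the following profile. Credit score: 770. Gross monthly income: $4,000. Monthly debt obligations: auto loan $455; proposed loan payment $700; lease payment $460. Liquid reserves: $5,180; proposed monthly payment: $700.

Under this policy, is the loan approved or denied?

Denied

Credit score 770 ≥ 640 (meets base)
Total debts = (455 + 700 + 460) = 1,615. DTI: 1,615 ÷ 4,000 = 40.4%, over the 36% base limit.
Reserves = 5,180/700 = 7.4 months ≥ 4
40.4% falls in the override range (36%–41%), so the compensating-factor test applies.
Override check — reserves: 7.4 mo (short of 9); score: 770 (ok).
Compensating-factor requirement not fully met.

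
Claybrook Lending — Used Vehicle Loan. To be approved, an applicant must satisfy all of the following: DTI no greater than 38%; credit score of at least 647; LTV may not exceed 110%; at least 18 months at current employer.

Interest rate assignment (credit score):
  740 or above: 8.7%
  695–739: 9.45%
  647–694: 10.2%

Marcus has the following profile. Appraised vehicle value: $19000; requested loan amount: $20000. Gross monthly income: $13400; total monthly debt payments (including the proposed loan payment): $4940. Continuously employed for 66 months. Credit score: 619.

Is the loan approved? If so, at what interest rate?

Denied

Credit score 619 < 647 (below minimum)
LTV = 20,000/19,000 = 105.3% ≤ 110%
Employment 66 ≥ 18 months
DTI: 4,940 ÷ 13,400 = 36.9%, within the 38% cap
Not all requirements met → denied.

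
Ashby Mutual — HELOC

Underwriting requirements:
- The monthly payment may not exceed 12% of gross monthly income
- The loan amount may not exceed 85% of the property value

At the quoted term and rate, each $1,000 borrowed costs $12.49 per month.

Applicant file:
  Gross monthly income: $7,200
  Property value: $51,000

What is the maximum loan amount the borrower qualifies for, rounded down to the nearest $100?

Payment cap: 12% × $7,200 = $864/month.
At $12.49 per $1,000, that supports 864/12.49 × 1,000 ≈ $69,175 → $69,100.
LTV cap: 85% × $51,000 = $43,350 → $43,300.
Binding constraint: loan-to-value.

$43,300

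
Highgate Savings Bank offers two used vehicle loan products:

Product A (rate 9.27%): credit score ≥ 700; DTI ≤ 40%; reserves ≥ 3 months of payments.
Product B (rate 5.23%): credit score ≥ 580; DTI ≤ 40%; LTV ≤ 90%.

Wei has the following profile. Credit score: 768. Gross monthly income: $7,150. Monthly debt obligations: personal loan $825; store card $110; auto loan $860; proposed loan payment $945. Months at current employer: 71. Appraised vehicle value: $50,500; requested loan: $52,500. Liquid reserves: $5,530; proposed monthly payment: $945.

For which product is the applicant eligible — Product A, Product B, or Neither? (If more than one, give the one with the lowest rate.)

Product A

Total debts = (825 + 110 + 860 + 945) = 2,740; DTI = 2,740/7,150 = 38.3%.
LTV = 52,500/50,500 = 104%.
Reserves = 5,530/945 = 5.9 months.
Product A: score 768 ≥ 700; DTI 38.3% ≤ 40%; reserves 5.9 ≥ 3 mo → qualifies.
Product B: score 768 ≥ 580; DTI 38.3% ≤ 40%; LTV 104% > 90% → does not qualify.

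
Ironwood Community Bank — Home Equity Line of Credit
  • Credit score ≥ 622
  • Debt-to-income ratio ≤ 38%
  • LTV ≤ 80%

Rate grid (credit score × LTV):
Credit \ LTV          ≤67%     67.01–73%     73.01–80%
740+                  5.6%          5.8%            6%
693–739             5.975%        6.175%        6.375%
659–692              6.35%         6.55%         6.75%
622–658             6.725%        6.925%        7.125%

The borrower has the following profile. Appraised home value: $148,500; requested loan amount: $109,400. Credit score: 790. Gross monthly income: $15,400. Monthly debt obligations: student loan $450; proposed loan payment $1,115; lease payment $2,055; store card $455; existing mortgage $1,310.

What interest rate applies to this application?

6%

Credit score 790 ≥ 622; Total monthly debts = (450 + 1,115 + 2,055 + 455 + 1,310) = 5,385. Debt-to-income = 5,385/15,400 = 35% — meets 38% limit
LTV: 109,400 ÷ 148,500 = 73.7%, within 80% cap
Credit 790 → row 740+; LTV 73.7% → column 73.01–80%. Grid cell → 6%.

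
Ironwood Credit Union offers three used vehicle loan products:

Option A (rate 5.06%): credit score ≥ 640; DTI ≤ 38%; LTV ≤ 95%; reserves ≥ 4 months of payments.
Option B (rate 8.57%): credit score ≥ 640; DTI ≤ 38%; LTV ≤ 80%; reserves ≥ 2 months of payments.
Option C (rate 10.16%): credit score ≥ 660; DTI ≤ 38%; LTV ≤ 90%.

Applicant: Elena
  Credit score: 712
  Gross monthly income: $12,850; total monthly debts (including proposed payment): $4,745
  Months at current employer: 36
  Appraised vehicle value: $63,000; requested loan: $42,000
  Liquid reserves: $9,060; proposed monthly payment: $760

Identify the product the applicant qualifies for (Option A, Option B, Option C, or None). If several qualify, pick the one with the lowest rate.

Option A

DTI = 4,745/12,850 = 36.9%.
LTV = 42,000/63,000 = 66.7%.
Reserves = 9,060/760 = 11.9 months.
Option A: score 712 ≥ 640; DTI 36.9% ≤ 38%; LTV 66.7% ≤ 95%; reserves 11.9 ≥ 4 mo → qualifies.
Option B: score 712 ≥ 640; DTI 36.9% ≤ 38%; LTV 66.7% ≤ 80%; reserves 11.9 ≥ 2 mo → qualifies.
Option C: score 712 ≥ 660; DTI 36.9% ≤ 38%; LTV 66.7% ≤ 90% → qualifies.
Qualifying: Option A, Option B, Option C. Lowest rate is 5.06% → Option A.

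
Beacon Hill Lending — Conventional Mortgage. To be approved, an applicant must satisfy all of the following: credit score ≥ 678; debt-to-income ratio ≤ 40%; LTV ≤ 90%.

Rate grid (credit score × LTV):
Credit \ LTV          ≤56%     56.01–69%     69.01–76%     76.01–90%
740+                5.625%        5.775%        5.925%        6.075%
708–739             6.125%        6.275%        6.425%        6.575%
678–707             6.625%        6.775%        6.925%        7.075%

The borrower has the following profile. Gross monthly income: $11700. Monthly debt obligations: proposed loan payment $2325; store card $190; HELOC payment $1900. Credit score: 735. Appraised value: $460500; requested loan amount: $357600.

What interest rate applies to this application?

6.575%

Credit score 735 ≥ 678; Total monthly debts = (2,325 + 190 + 1,900) = 4,415. Debt-to-income = 4,415/11,700 = 37.7% — meets 40% limit
LTV: 357,600 ÷ 460,500 = 77.7%, within 90% cap
Credit 735 → row 708–739; LTV 77.7% → column 76.01–90%. Grid cell → 6.575%.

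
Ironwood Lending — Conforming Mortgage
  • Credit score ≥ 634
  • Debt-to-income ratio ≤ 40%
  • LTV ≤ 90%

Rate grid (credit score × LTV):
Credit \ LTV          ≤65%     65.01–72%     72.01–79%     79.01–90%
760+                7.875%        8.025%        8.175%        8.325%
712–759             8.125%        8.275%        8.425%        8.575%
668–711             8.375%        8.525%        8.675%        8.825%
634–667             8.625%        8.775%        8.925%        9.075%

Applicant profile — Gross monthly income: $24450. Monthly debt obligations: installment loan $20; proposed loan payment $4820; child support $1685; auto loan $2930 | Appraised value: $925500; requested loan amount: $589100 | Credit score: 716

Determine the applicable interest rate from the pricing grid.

Credit score 716 ≥ 634; Total monthly debts = (20 + 4,820 + 1,685 + 2,930) = 9,455. Debt-to-income = 9,455/24,450 = 38.7% — meets 40% limit
LTV: 589,100 ÷ 925,500 = 63.7%, within 90% cap
Score 716 is in the 712–759 band; LTV 63.7% is in the ≤65% band → 8.125%.

8.125%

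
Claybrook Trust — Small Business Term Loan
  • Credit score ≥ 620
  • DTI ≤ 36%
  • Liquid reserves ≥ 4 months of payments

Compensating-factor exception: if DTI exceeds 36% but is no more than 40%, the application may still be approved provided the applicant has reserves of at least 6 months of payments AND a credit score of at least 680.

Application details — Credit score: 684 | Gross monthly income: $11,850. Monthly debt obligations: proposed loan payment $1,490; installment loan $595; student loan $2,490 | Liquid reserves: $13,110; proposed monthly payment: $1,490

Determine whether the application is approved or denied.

Credit score 684 ≥ 620 (meets base)
Total debts = (1,490 + 595 + 2,490) = 4,575. DTI: 4,575 ÷ 11,850 = 38.6%, over the 36% base limit.
Liquid reserves cover 13,110/1,490 = 8.8 months — ≥ 4 required
38.6% falls in the override range (36%–40%), so the compensating-factor test applies.
Override check — reserves: 8.8 mo (ok); score: 684 (ok).
Both override conditions satisfied; DTI exception granted.

Approved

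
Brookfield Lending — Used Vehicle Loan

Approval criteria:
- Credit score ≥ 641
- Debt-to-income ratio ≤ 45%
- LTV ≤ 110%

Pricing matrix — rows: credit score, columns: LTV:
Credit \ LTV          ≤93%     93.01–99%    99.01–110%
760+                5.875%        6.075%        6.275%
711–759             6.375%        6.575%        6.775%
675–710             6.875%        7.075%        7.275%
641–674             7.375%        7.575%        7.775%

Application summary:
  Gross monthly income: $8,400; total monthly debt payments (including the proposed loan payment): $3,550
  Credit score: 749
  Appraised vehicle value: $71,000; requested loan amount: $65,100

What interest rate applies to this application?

Credit score 749 ≥ 641; DTI = 3,550/8,400 = 42.3% ≤ 45%
LTV = 65,100/71,000 = 91.7% ≤ 110%
Score 749 is in the 711–759 band; LTV 91.7% is in the ≤93% band → 6.375%.

6.375%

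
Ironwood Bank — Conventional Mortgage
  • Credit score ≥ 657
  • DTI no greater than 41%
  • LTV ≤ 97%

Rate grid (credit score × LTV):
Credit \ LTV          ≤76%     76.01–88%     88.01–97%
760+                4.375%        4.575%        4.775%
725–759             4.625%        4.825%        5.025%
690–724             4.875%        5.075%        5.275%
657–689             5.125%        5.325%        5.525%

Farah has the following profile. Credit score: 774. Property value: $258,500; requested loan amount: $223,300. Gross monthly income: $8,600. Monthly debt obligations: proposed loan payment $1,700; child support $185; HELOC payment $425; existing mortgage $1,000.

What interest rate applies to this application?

Credit score 774 ≥ 657; Total monthly debts = (1,700 + 185 + 425 + 1,000) = 3,310. Debt-to-income = 3,310/8,600 = 38.5% — meets 41% limit
LTV = 223,300/258,500 = 86.4% ≤ 97%
Score 774 is in the 760+ band; LTV 86.4% is in the 76.01–88% band → 4.575%.

4.575%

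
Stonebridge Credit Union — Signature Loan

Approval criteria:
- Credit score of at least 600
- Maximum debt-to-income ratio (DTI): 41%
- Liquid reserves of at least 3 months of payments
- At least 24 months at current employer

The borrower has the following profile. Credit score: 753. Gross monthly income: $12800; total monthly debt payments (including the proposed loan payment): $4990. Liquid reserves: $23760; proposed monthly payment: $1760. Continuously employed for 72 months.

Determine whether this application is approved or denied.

Approved

Credit score 753 ≥ 600 (meets)
DTI = 4,990/12,800 = 39% ≤ 41%
Reserves = 23,760/1,760 = 13.5 months ≥ 3
Employment 72 ≥ 24 months
All criteria satisfied.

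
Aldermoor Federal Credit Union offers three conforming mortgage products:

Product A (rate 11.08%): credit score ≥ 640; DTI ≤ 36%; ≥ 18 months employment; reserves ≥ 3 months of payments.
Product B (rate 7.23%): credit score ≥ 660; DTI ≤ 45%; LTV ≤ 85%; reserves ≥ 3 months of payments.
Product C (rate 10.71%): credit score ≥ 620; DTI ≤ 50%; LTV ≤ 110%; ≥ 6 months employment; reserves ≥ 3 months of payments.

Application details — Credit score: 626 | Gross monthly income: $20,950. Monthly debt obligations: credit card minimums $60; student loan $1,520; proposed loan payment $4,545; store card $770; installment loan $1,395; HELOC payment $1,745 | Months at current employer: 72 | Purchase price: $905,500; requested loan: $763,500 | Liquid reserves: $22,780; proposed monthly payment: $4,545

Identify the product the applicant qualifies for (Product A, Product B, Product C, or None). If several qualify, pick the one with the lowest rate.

Total debts = (60 + 1,520 + 4,545 + 770 + 1,395 + 1,745) = 10,035; DTI = 10,035/20,950 = 47.9%.
LTV = 763,500/905,500 = 84.3%.
Reserves = 22,780/4,545 = 5.0 months.
Product A: score 626 < 640; DTI 47.9% > 36%; employment 72 ≥ 18 mo; reserves 5.0 ≥ 3 mo → does not qualify.
Product B: score 626 < 660; DTI 47.9% > 45%; LTV 84.3% ≤ 85%; reserves 5.0 ≥ 3 mo → does not qualify.
Product C: score 626 ≥ 620; DTI 47.9% ≤ 50%; LTV 84.3% ≤ 110%; employment 72 ≥ 6 mo; reserves 5.0 ≥ 3 mo → qualifies.

Product C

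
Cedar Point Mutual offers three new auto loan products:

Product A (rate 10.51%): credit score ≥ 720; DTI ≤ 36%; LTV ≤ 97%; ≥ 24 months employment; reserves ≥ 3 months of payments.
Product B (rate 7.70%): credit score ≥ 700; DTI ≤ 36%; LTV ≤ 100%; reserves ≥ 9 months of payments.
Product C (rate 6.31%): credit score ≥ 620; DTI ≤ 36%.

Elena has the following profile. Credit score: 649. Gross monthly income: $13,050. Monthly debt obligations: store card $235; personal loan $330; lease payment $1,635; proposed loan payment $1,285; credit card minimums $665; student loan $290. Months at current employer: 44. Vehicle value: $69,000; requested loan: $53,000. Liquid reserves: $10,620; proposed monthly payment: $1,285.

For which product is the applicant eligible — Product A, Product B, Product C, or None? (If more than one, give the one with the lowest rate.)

Total debts = (235 + 330 + 1,635 + 1,285 + 665 + 290) = 4,440; DTI = 4,440/13,050 = 34%.
LTV = 53,000/69,000 = 76.8%.
Reserves = 10,620/1,285 = 8.3 months.
Product A: score 649 < 720; DTI 34% ≤ 36%; LTV 76.8% ≤ 97%; employment 44 ≥ 24 mo; reserves 8.3 ≥ 3 mo → does not qualify.
Product B: score 649 < 700; DTI 34% ≤ 36%; LTV 76.8% ≤ 100%; reserves 8.3 < 9 mo → does not qualify.
Product C: score 649 ≥ 620; DTI 34% ≤ 36% → qualifies.

Product C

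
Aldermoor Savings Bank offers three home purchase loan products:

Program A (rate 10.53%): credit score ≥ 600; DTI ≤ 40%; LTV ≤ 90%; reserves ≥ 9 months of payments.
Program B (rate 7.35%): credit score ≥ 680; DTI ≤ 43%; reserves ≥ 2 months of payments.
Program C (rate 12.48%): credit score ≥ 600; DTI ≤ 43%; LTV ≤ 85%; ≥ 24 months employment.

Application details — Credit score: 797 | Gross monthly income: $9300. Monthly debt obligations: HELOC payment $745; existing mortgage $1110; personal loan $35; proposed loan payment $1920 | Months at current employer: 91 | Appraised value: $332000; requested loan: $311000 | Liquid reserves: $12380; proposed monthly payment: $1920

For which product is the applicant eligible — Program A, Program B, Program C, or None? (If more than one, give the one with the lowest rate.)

Total debts = (745 + 1,110 + 35 + 1,920) = 3,810; DTI = 3,810/9,300 = 41%.
LTV = 311,000/332,000 = 93.7%.
Reserves = 12,380/1,920 = 6.4 months.
Program A: score 797 ≥ 600; DTI 41% > 40%; LTV 93.7% > 90%; reserves 6.4 < 9 mo → does not qualify.
Program B: score 797 ≥ 680; DTI 41% ≤ 43%; reserves 6.4 ≥ 2 mo → qualifies.
Program C: score 797 ≥ 600; DTI 41% ≤ 43%; LTV 93.7% > 85%; employment 91 ≥ 24 mo → does not qualify.

Program B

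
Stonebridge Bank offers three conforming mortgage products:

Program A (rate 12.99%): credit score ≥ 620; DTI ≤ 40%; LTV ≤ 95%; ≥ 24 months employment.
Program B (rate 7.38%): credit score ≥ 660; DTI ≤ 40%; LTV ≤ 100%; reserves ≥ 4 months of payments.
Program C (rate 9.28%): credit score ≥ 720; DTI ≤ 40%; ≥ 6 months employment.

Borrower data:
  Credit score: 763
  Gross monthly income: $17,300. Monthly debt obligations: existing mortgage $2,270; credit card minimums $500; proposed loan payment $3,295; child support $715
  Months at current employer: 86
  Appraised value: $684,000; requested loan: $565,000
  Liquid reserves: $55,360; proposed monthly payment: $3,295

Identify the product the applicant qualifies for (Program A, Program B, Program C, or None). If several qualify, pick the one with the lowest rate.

Program B

Total debts = (2,270 + 500 + 3,295 + 715) = 6,780; DTI = 6,780/17,300 = 39.2%.
LTV = 565,000/684,000 = 82.6%.
Reserves = 55,360/3,295 = 16.8 months.
Program A: score 763 ≥ 620; DTI 39.2% ≤ 40%; LTV 82.6% ≤ 95%; employment 86 ≥ 24 mo → qualifies.
Program B: score 763 ≥ 660; DTI 39.2% ≤ 40%; LTV 82.6% ≤ 100%; reserves 16.8 ≥ 4 mo → qualifies.
Program C: score 763 ≥ 720; DTI 39.2% ≤ 40%; employment 86 ≥ 6 mo → qualifies.
Qualifying: Program A, Program B, Program C. Lowest rate is 7.38% → Program B.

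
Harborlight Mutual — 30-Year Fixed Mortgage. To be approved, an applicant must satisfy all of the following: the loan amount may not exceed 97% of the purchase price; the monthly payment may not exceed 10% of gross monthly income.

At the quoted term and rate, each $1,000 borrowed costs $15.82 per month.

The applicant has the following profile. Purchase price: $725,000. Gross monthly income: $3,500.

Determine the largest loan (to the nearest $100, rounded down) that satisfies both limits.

Payment cap: 10% × $3,500 = $350/month.
At $15.82 per $1,000, that supports 350/15.82 × 1,000 ≈ $22,123 → $22,100.
LTV cap: 97% × $725,000 = $703,250 → $703,200.
Binding constraint: payment-to-income.

$22,100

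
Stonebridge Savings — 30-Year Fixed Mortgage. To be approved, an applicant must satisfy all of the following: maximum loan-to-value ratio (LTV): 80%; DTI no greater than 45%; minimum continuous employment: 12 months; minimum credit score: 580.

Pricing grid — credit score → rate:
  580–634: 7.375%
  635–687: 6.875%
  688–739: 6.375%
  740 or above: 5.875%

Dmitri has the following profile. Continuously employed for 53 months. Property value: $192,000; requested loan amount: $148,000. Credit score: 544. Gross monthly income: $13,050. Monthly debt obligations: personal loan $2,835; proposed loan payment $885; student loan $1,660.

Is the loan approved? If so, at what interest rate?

Credit score 544 < 580 (below minimum)
Total monthly debts = (2,835 + 885 + 1,660) = 5,380. DTI = 5,380/13,050 = 41.2% ≤ 45%
LTV: 148,000 ÷ 192,000 = 77.1%, within 80% cap
Employment 53 ≥ 12 months
Not all requirements met → denied.

Denied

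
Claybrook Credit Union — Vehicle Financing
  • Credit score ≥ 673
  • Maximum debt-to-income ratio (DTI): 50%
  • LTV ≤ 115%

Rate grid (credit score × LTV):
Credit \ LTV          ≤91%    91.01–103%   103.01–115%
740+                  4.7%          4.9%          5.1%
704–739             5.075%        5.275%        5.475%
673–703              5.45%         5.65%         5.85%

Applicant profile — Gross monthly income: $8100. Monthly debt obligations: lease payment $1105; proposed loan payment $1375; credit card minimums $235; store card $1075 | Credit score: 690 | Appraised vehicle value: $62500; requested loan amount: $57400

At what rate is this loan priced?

5.65%

Credit score 690 ≥ 673; Total monthly debts = (1,105 + 1,375 + 235 + 1,075) = 3,790. DTI: 3,790 ÷ 8,100 = 46.8%, within the 50% cap
Loan-to-value = 57,400/62,500 = 91.8% — pass (115% max)
Credit 690 → row 673–703; LTV 91.8% → column 91.01–103%. Grid cell → 5.65%.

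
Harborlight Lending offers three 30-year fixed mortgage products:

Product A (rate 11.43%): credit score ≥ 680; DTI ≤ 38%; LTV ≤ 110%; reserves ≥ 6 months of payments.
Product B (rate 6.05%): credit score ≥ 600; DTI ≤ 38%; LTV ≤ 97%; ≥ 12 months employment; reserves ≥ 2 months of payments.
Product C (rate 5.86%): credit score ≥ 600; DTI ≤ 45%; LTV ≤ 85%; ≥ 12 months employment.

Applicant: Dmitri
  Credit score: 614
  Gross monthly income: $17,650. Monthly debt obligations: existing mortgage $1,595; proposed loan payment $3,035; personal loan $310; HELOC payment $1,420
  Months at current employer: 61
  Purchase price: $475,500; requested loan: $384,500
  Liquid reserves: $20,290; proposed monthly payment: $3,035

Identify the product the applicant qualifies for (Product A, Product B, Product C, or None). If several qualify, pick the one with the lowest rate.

Total debts = (1,595 + 3,035 + 310 + 1,420) = 6,360; DTI = 6,360/17,650 = 36%.
LTV = 384,500/475,500 = 80.9%.
Reserves = 20,290/3,035 = 6.7 months.
Product A: score 614 < 680; DTI 36% ≤ 38%; LTV 80.9% ≤ 110%; reserves 6.7 ≥ 6 mo → does not qualify.
Product B: score 614 ≥ 600; DTI 36% ≤ 38%; LTV 80.9% ≤ 97%; employment 61 ≥ 12 mo; reserves 6.7 ≥ 2 mo → qualifies.
Product C: score 614 ≥ 600; DTI 36% ≤ 45%; LTV 80.9% ≤ 85%; employment 61 ≥ 12 mo → qualifies.
Qualifying: Product B, Product C. Lowest rate is 5.86% → Product C.

Product C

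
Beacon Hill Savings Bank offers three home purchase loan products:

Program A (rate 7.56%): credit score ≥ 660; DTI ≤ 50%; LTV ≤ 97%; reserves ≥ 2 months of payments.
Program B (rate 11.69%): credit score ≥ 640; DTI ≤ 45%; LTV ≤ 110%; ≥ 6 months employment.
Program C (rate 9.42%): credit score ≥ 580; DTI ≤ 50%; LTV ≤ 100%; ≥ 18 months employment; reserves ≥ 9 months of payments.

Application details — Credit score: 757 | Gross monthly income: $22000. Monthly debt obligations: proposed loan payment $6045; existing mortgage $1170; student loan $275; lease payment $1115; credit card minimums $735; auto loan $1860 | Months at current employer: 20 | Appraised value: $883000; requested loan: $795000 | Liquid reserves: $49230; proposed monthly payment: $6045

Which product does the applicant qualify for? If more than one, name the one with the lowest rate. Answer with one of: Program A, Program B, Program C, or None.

Total debts = (6,045 + 1,170 + 275 + 1,115 + 735 + 1,860) = 11,200; DTI = 11,200/22,000 = 50.9%.
LTV = 795,000/883,000 = 90%.
Reserves = 49,230/6,045 = 8.1 months.
Program A: score 757 ≥ 660; DTI 50.9% > 50%; LTV 90% ≤ 97%; reserves 8.1 ≥ 2 mo → does not qualify.
Program B: score 757 ≥ 640; DTI 50.9% > 45%; LTV 90% ≤ 110%; employment 20 ≥ 6 mo → does not qualify.
Program C: score 757 ≥ 580; DTI 50.9% > 50%; LTV 90% ≤ 100%; employment 20 ≥ 18 mo; reserves 8.1 < 9 mo → does not qualify.

None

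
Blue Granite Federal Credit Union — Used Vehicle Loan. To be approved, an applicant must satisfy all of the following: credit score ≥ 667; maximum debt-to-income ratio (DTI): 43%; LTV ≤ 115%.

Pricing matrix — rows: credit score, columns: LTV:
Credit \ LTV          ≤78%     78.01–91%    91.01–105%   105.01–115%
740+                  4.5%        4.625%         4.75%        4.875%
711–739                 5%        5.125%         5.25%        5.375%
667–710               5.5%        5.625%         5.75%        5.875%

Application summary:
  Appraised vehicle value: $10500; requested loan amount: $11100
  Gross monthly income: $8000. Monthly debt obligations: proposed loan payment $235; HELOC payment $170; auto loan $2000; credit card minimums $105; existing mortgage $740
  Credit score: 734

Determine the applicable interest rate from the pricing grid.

5.375%

Credit score 734 ≥ 667; Total monthly debts = (235 + 170 + 2,000 + 105 + 740) = 3,250. Debt-to-income = 3,250/8,000 = 40.6% — meets 43% limit
LTV: 11,100 ÷ 10,500 = 105.7%, within 115% cap
Credit 734 → row 711–739; LTV 105.7% → column 105.01–115%. Grid cell → 5.375%.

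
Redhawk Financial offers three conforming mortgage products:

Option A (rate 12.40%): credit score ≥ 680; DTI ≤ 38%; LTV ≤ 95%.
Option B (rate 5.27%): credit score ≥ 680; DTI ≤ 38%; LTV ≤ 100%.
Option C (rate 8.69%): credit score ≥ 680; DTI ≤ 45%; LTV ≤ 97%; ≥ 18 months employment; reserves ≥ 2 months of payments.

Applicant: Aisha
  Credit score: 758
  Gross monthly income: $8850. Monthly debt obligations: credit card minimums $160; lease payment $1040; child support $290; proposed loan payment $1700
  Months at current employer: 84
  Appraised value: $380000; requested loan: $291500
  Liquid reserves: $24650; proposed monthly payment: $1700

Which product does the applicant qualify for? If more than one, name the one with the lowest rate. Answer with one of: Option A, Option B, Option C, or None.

Option B

Total debts = (160 + 1,040 + 290 + 1,700) = 3,190; DTI = 3,190/8,850 = 36%.
LTV = 291,500/380,000 = 76.7%.
Reserves = 24,650/1,700 = 14.5 months.
Option A: score 758 ≥ 680; DTI 36% ≤ 38%; LTV 76.7% ≤ 95% → qualifies.
Option B: score 758 ≥ 680; DTI 36% ≤ 38%; LTV 76.7% ≤ 100% → qualifies.
Option C: score 758 ≥ 680; DTI 36% ≤ 45%; LTV 76.7% ≤ 97%; employment 84 ≥ 18 mo; reserves 14.5 ≥ 2 mo → qualifies.
Qualifying: Option A, Option B, Option C. Lowest rate is 5.27% → Option B.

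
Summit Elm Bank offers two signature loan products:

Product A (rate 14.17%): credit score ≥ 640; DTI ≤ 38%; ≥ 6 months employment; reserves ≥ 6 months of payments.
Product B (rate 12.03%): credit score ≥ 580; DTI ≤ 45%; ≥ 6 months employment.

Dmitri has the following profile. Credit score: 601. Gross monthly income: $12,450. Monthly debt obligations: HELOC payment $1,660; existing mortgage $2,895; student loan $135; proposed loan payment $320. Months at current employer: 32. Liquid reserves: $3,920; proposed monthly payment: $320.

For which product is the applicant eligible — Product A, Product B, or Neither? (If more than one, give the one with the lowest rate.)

Total debts = (1,660 + 2,895 + 135 + 320) = 5,010; DTI = 5,010/12,450 = 40.2%.
Reserves = 3,920/320 = 12.2 months.
Product A: score 601 < 640; DTI 40.2% > 38%; employment 32 ≥ 6 mo; reserves 12.2 ≥ 6 mo → does not qualify.
Product B: score 601 ≥ 580; DTI 40.2% ≤ 45%; employment 32 ≥ 6 mo → qualifies.

Product B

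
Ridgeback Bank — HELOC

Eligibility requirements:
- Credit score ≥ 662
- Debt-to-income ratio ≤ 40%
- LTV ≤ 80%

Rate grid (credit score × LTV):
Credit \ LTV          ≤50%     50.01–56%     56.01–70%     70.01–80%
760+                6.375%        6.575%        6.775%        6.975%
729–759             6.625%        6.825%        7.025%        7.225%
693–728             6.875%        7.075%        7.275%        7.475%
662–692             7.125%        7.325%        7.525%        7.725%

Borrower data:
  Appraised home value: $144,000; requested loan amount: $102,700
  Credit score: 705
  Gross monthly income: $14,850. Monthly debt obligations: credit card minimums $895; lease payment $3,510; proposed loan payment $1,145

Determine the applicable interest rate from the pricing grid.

7.475%

Credit score 705 ≥ 662; Total monthly debts = (895 + 3,510 + 1,145) = 5,550. DTI: 5,550 ÷ 14,850 = 37.4%, within the 40% cap
Loan-to-value = 102,700/144,000 = 71.3% — pass (80% max)
Score 705 is in the 693–728 band; LTV 71.3% is in the 70.01–80% band → 7.475%.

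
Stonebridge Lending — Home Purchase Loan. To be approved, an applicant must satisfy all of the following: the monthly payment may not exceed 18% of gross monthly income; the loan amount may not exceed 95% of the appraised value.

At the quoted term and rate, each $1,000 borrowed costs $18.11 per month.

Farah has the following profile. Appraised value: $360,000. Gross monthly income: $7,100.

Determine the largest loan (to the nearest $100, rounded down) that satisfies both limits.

Payment cap: 18% × $7,100 = $1,278/month.
At $18.11 per $1,000, that supports 1,278/18.11 × 1,000 ≈ $70,568 → $70,500.
LTV cap: 95% × $360,000 = $342,000 → $342,000.
Binding constraint: payment-to-income.

$70,500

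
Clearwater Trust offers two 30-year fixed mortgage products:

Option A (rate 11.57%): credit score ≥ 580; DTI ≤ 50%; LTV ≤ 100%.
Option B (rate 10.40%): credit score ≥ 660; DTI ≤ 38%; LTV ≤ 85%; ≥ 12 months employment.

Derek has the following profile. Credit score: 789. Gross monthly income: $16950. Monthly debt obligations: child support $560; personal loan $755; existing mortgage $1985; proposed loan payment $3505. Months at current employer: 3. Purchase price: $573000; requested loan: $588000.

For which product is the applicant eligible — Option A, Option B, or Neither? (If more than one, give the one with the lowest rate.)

Total debts = (560 + 755 + 1,985 + 3,505) = 6,805; DTI = 6,805/16,950 = 40.1%.
LTV = 588,000/573,000 = 102.6%.
Option A: score 789 ≥ 580; DTI 40.1% ≤ 50%; LTV 102.6% > 100% → does not qualify.
Option B: score 789 ≥ 660; DTI 40.1% > 38%; LTV 102.6% > 85%; employment 3 < 12 mo → does not qualify.

Neither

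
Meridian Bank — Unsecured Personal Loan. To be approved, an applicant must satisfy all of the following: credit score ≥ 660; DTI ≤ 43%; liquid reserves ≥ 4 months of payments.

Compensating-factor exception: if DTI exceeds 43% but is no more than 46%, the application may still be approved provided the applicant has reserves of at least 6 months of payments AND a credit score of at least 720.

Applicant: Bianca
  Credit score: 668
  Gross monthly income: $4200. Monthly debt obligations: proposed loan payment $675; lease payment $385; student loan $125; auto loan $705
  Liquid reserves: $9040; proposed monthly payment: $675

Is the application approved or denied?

Denied

Credit score 668 ≥ 660 (meets base)
Total debts = (675 + 385 + 125 + 705) = 1,890. DTI: 1,890 ÷ 4,200 = 45%, over the 43% base limit.
Reserves: 9,040 ÷ 675 = 13.4 months (meets 4-month minimum)
45% falls in the override range (43%–46%), so the compensating-factor test applies.
Override check — reserves: 13.4 mo (ok); score: 668 (below 720).
Compensating-factor requirement not fully met.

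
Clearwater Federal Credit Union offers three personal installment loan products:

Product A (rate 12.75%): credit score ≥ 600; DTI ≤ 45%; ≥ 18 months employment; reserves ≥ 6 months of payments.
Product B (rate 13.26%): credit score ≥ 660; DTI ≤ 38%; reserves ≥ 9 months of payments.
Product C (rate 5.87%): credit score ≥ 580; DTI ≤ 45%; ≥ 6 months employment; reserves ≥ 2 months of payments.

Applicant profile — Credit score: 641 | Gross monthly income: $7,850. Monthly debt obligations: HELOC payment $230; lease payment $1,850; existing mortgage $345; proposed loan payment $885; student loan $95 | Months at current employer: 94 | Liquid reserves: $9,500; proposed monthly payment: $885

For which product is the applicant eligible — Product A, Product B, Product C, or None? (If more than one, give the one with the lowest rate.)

Total debts = (230 + 1,850 + 345 + 885 + 95) = 3,405; DTI = 3,405/7,850 = 43.4%.
Reserves = 9,500/885 = 10.7 months.
Product A: score 641 ≥ 600; DTI 43.4% ≤ 45%; employment 94 ≥ 18 mo; reserves 10.7 ≥ 6 mo → qualifies.
Product B: score 641 < 660; DTI 43.4% > 38%; reserves 10.7 ≥ 9 mo → does not qualify.
Product C: score 641 ≥ 580; DTI 43.4% ≤ 45%; employment 94 ≥ 6 mo; reserves 10.7 ≥ 2 mo → qualifies.
Qualifying: Product A, Product C. Lowest rate is 5.87% → Product C.

Product C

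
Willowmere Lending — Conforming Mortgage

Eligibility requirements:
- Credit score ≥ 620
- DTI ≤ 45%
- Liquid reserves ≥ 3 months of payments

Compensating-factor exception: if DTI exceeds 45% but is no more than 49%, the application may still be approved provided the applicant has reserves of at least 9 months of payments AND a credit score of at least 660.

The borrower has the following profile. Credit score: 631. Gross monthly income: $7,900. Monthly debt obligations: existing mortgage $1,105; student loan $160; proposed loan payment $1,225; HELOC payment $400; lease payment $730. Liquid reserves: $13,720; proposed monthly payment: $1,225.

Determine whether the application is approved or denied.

Credit score 631 ≥ 620 (meets base)
Total debts = (1,105 + 160 + 1,225 + 400 + 730) = 3,620. DTI: 3,620 ÷ 7,900 = 45.8%, over the 45% base limit.
Reserves = 13,720/1,225 = 11.2 months ≥ 3
45.8% falls in the override range (45%–49%), so the compensating-factor test applies.
Reserves 11.2 ≥ 9 months; credit score 631 < 660.
Override conditions not both satisfied; exception does not apply.

Denied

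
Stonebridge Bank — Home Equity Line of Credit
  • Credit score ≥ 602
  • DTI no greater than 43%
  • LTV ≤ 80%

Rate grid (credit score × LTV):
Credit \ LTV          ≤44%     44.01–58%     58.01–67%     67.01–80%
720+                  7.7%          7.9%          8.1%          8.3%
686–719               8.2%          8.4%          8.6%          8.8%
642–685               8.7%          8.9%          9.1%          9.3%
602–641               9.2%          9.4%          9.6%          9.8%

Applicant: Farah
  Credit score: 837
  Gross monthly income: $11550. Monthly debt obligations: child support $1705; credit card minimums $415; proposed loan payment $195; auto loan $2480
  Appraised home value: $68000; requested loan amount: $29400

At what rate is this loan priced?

Credit score 837 ≥ 602; Total monthly debts = (1,705 + 415 + 195 + 2,480) = 4,795. DTI: 4,795 ÷ 11,550 = 41.5%, within the 43% cap
Loan-to-value = 29,400/68,000 = 43.2% — pass (80% max)
Score 837 is in the 720+ band; LTV 43.2% is in the ≤44% band → 7.7%.

7.7%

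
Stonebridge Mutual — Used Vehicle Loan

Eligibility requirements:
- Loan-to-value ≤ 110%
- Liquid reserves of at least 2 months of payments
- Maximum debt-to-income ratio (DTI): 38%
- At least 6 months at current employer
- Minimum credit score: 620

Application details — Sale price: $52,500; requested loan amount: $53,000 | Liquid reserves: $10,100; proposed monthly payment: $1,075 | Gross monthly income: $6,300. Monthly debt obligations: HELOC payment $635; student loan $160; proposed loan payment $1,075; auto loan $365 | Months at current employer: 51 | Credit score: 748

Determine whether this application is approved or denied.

LTV = 53,000/52,500 = 101% ≤ 110%
Liquid reserves cover 10,100/1,075 = 9.4 months — ≥ 2 required
Total monthly debts = (635 + 160 + 1,075 + 365) = 2,235. DTI = 2,235/6,300 = 35.5% ≤ 38%
Employment 51 ≥ 6 months
Credit score 748 ≥ 620 (meets)
All criteria satisfied.

Approved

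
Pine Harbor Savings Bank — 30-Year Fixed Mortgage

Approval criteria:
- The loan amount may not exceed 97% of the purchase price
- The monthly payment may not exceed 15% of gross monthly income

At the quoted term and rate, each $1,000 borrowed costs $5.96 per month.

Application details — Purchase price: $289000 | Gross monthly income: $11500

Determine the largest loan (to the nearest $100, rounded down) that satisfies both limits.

$280,300

Payment cap: 15% × $11,500 = $1,725/month.
At $5.96 per $1,000, that supports 1,725/5.96 × 1,000 ≈ $289,429 → $289,400.
LTV cap: 97% × $289,000 = $280,330 → $280,300.
Binding constraint: loan-to-value.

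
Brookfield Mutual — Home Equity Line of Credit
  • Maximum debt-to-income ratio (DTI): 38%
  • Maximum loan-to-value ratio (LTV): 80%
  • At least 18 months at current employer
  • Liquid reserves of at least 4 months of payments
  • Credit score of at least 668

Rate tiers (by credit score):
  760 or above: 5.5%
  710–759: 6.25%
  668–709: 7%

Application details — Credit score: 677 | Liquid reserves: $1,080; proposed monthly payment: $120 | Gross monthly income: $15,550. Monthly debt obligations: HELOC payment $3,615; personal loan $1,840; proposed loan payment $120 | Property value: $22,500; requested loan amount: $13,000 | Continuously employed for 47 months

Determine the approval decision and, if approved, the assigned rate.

Approved at 7%

Credit score 677 ≥ 668 (meets minimum)
Loan-to-value = 13,000/22,500 = 57.8% — pass (80% max)
Total monthly debts = (3,615 + 1,840 + 120) = 5,575. DTI = 5,575/15,550 = 35.9% ≤ 38%
Reserves = 1,080/120 = 9.0 months ≥ 4
Employment 47 ≥ 18 months
All requirements met. Score 677 falls in the 668–709 tier → 7%.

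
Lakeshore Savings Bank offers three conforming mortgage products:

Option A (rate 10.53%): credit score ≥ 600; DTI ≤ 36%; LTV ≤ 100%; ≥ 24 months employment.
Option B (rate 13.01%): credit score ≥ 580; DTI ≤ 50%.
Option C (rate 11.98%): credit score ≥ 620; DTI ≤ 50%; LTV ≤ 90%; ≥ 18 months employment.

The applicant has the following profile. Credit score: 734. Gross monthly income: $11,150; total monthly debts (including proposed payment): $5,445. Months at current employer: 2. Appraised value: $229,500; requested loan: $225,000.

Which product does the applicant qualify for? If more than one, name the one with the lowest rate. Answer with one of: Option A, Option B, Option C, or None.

DTI = 5,445/11,150 = 48.8%.
LTV = 225,000/229,500 = 98%.
Option A: score 734 ≥ 600; DTI 48.8% > 36%; LTV 98% ≤ 100%; employment 2 < 24 mo → does not qualify.
Option B: score 734 ≥ 580; DTI 48.8% ≤ 50% → qualifies.
Option C: score 734 ≥ 620; DTI 48.8% ≤ 50%; LTV 98% > 90%; employment 2 < 18 mo → does not qualify.

Option B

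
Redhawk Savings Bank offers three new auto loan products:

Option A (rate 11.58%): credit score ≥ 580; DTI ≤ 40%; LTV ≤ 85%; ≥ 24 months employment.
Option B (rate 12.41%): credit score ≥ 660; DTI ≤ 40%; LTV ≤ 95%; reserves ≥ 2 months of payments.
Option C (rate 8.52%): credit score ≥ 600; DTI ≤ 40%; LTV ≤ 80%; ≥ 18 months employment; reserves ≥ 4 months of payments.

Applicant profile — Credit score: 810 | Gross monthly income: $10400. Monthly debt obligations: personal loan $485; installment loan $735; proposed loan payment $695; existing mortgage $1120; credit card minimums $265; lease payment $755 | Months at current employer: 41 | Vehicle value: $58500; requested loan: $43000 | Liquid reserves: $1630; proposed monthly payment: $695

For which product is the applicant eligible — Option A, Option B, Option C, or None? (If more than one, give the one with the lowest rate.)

Option A

Total debts = (485 + 735 + 695 + 1,120 + 265 + 755) = 4,055; DTI = 4,055/10,400 = 39%.
LTV = 43,000/58,500 = 73.5%.
Reserves = 1,630/695 = 2.3 months.
Option A: score 810 ≥ 580; DTI 39% ≤ 40%; LTV 73.5% ≤ 85%; employment 41 ≥ 24 mo → qualifies.
Option B: score 810 ≥ 660; DTI 39% ≤ 40%; LTV 73.5% ≤ 95%; reserves 2.3 ≥ 2 mo → qualifies.
Option C: score 810 ≥ 600; DTI 39% ≤ 40%; LTV 73.5% ≤ 80%; employment 41 ≥ 18 mo; reserves 2.3 < 4 mo → does not qualify.
Qualifying: Option A, Option B. Lowest rate is 11.58% → Option A.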